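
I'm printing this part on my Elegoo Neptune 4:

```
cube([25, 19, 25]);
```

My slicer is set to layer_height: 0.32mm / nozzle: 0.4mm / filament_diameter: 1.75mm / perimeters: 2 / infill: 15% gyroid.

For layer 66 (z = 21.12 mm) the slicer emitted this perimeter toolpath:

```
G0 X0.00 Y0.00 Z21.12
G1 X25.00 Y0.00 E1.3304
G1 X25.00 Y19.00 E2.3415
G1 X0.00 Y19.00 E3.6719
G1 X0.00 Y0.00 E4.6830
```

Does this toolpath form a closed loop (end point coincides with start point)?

Start point (G0): (0.00, 0.00). End point (last G1): the path returns to the start — closed.

yes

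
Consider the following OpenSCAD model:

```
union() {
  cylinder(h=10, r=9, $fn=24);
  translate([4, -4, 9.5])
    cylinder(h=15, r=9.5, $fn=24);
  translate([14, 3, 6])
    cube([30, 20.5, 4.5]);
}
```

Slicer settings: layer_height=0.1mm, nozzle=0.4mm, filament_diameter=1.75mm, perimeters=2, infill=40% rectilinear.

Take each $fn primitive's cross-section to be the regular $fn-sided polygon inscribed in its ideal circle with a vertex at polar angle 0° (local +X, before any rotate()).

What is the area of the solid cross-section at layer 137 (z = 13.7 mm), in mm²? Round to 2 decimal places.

At z = 13.7 mm: the cylinder is absent (z outside [0, 10]); the r=9.5 cylinder at (4, -4) contributes a regular 24-gon of circumradius 9.5 (area = (24/2)·9.500²·sin(360°/24) = 280.30 mm²); the cube at (14, 3) is not intersected at this z (z outside [6, 10.5]); Merging all regions: only the r=9.5 cylinder at (4, -4) is present, so the union is just that shape — area = 280.30 mm². Overall, the cross-section is a single solid region. Net area = 280.30 mm².

280.30 mm²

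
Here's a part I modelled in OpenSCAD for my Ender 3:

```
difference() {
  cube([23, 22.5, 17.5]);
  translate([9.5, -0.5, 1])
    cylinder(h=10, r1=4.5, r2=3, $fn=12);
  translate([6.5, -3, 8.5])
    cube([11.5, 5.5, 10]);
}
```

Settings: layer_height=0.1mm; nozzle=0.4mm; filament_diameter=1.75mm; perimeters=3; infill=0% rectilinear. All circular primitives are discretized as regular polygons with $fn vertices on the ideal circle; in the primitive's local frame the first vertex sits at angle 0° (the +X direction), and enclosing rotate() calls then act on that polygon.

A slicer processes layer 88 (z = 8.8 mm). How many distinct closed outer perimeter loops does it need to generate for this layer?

1

At z = 8.8 mm: the 23×22.5 cube contributes its full rectangle; the cone at (9.5, -0.5) (r1=4.5→r2=3) has section circumradius 3.330 here — a regular 12-gon; the cube at (6.5, -3) (footprint 11.5×5.5) is included at this height; Taking the first minus the rest: starting from the 23×22.5 cube, the cone at (9.5, -0.5) partially overlaps it — only the 13.37 mm² overlap (of its 33.27 mm²) is removed, clipping the outline; the 11.5×5.5 cube at (6.5, -3) partially overlaps it — only the 15.86 mm² overlap (of its 63.25 mm²) is removed, clipping the outline — 1 connected region. The result has 1 disconnected region.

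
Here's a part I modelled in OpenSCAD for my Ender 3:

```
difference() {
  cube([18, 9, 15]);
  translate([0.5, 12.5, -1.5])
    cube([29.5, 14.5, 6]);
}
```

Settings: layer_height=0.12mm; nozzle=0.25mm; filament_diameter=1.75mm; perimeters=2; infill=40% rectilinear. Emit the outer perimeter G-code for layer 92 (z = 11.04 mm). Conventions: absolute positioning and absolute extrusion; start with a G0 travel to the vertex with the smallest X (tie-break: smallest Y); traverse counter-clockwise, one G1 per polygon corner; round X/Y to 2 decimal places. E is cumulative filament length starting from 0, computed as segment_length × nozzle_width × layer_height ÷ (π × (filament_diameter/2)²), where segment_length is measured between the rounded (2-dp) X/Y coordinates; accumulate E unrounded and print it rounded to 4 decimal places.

At z = 11.04 mm: the cube (footprint 18×9) is included at this height; the cube at (0.5, 12.5) is not intersected at this z (z outside [-1.5, 4.5]); Subtracting the remaining from the first: none of the subtracted shapes is present at this height, so the 18×9 cube is unchanged — 1 connected region. The outline is a single polygon with 4 vertices. Extrusion per mm of travel: 0.25 × 0.12 / (π × 0.875²) = 0.012473. Accumulating E over each segment gives final E = 0.6735.

G0 X0.00 Y0.00 Z11.04
G1 X18.00 Y0.00 E0.2245
G1 X18.00 Y9.00 E0.3368
G1 X0.00 Y9.00 E0.5613
G1 X0.00 Y0.00 E0.6735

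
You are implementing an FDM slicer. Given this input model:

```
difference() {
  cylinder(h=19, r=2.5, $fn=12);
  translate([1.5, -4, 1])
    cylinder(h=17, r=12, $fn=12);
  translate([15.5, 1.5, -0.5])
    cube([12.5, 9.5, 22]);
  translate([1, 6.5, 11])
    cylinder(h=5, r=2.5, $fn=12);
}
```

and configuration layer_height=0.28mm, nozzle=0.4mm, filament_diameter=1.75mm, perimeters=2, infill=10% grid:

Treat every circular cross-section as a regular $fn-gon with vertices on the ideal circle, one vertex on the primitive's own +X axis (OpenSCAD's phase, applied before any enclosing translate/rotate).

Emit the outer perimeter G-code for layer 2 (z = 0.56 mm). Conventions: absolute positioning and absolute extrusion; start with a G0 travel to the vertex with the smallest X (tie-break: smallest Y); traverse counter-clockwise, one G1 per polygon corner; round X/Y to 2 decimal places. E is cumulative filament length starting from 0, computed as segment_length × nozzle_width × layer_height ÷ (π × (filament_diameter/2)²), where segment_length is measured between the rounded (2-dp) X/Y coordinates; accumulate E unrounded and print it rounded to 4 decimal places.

G0 X-2.50 Y0.00 Z0.56
G1 X-2.17 Y-1.25 E0.0602
G1 X-1.25 Y-2.17 E0.1208
G1 X0.00 Y-2.50 E0.1810
G1 X1.25 Y-2.17 E0.2412
G1 X2.17 Y-1.25 E0.3018
G1 X2.50 Y0.00 E0.3620
G1 X2.17 Y1.25 E0.4222
G1 X1.25 Y2.17 E0.4827
G1 X0.00 Y2.50 E0.5429
G1 X-1.25 Y2.17 E0.6031
G1 X-2.17 Y1.25 E0.6637
G1 X-2.50 Y0.00 E0.7239

At z = 0.56 mm: the r=2.5 cylinder gives a regular 12-gon of circumradius 2.5 (constant along its height); the cylinder at (1.5, -4) is not intersected at this z (z outside [1, 18]); the cube at (15.5, 1.5) is present — its section is the full 12.5×9.5 rectangle; the cylinder at (1, 6.5) is not intersected at this z (z outside [11, 16]); Taking the first minus the rest: starting from the r=2.5 cylinder, the 12.5×9.5 cube at (15.5, 1.5) misses the remaining region (no effect) — 1 connected region. The outline is a single polygon with 12 vertices. Extrusion per mm of travel: 0.4 × 0.28 / (π × 0.875²) = 0.046564. Accumulating E over each segment gives final E = 0.7239.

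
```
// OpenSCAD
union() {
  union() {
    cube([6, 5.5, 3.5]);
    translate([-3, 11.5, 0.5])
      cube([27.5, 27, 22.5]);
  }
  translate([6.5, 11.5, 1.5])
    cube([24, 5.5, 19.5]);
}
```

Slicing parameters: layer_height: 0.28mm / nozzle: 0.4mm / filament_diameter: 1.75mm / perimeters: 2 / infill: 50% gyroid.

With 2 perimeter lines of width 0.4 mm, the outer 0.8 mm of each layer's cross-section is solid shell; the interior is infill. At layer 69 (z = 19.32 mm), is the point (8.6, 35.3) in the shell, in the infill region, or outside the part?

At z = 19.32 mm: the cube is absent (z outside [0, 3.5]); the cube at (-3, 11.5) is present — its section is the full 27.5×27 rectangle; Merging all regions: only the 27.5×27 cube at (-3, 11.5) is present, so the union is just that shape — 1 connected region; the 24×5.5 cube at (6.5, 11.5) contributes its full rectangle; Combining (union): the regions partially overlap (shared area 99.00 mm²), so overlapping operands fuse into one piece — 1 connected region. Overall, the cross-section is a single solid region. The nearest boundary edge runs (-3.00, 38.50)→(24.50, 38.50); distance from the point to it = 3.20 mm. The point is inside the cross-section and 3.20 mm from the nearest boundary — more than the 0.8 mm shell width (2 × 0.4), so it's in the infill interior.

infill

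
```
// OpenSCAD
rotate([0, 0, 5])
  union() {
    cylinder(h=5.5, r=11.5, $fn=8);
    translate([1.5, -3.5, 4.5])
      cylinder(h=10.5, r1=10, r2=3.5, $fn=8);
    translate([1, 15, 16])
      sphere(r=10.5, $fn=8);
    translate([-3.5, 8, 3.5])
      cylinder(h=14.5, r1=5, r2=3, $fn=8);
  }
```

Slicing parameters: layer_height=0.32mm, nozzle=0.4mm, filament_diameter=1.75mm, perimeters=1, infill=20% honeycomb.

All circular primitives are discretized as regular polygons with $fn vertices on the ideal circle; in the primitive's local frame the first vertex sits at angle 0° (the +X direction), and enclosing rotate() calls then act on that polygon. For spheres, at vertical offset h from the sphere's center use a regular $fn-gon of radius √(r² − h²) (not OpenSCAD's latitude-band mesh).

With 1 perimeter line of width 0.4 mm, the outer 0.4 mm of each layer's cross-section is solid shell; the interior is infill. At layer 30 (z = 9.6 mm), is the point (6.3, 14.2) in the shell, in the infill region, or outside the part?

infill

At z = 9.6 mm: the cylinder does not reach this height (z outside [0, 5.5]); the cone at (1.5, -3.5) contributes a regular 8-gon of circumradius 6.843 (interpolated between r1=10 and r2=3.5 at t=0.486); the r=10.5 sphere at (1, 15) contributes a regular 8-gon of circumradius √(10.5²−6.4²) = 8.324; the cone at (-3.5, 8) contributes a regular 8-gon of circumradius 4.159 (interpolated between r1=5 and r2=3 at t=0.421); Merging all regions: the regions partially overlap (shared area 18.62 mm²), so overlapping operands fuse into one piece — 2 connected regions; (rotated 5° about Z; rotation is an isometry so areas/perimeters/island counts are preserved). Overall, the cross-section has 2 separate islands. Undo the 5° rotation: the query point maps to (7.514, 13.597) in the un-rotated model frame. The nearest boundary edge runs (9.32, 15.00)→(6.89, 9.11); distance from the point to it = 1.14 mm. (Shell/infill is judged within the island containing the point — the largest one.) The point is inside the cross-section and 1.14 mm from the nearest boundary — more than the 0.4 mm shell width (1 × 0.4), so it's in the infill interior.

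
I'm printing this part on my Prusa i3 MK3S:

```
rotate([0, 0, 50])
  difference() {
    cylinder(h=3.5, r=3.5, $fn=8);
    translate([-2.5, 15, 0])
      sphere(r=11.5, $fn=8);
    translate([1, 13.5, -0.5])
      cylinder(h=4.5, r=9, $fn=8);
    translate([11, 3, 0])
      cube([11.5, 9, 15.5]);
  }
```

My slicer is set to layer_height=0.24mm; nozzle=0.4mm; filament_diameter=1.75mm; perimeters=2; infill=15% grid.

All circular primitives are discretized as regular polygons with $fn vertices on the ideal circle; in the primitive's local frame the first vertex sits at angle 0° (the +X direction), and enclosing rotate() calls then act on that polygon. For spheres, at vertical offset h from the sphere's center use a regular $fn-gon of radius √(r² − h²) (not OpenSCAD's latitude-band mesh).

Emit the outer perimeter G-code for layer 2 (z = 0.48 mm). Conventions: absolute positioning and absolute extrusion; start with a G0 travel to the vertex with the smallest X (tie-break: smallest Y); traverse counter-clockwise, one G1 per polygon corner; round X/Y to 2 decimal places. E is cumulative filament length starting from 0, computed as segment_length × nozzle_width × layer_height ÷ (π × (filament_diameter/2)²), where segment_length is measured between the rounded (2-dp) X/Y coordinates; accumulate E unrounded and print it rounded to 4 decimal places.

G0 X-3.49 Y-0.31 Z0.48
G1 X-2.25 Y-2.68 E0.1068
G1 X0.31 Y-3.49 E0.2139
G1 X2.68 Y-2.25 E0.3207
G1 X3.49 Y0.31 E0.4278
G1 X2.25 Y2.68 E0.5346
G1 X-0.31 Y3.49 E0.6418
G1 X-2.68 Y2.25 E0.7485
G1 X-3.49 Y-0.31 E0.8557

At z = 0.48 mm: the r=3.5 cylinder contributes a regular 8-gon of circumradius 3.5; the r=11.5 sphere at (-2.5, 15) contributes a regular 8-gon of circumradius √(11.5²−0.48²) = 11.490; the r=9 cylinder at (1, 13.5) contributes a regular 8-gon of circumradius 9; the 11.5×9 cube at (11, 3) contributes its full rectangle; Taking the first minus the rest: starting from the r=3.5 cylinder, the r=11.5 sphere at (-2.5, 15) misses the remaining region (no effect); the r=9 cylinder at (1, 13.5) misses the remaining region (no effect); the 11.5×9 cube at (11, 3) misses the remaining region (no effect) — 1 connected region; (rotated 50° about Z; rotation is an isometry so areas/perimeters/island counts are preserved). The outline is a single polygon with 8 vertices. Extrusion per mm of travel: 0.4 × 0.24 / (π × 0.875²) = 0.039912. Accumulating E over each segment gives final E = 0.8557.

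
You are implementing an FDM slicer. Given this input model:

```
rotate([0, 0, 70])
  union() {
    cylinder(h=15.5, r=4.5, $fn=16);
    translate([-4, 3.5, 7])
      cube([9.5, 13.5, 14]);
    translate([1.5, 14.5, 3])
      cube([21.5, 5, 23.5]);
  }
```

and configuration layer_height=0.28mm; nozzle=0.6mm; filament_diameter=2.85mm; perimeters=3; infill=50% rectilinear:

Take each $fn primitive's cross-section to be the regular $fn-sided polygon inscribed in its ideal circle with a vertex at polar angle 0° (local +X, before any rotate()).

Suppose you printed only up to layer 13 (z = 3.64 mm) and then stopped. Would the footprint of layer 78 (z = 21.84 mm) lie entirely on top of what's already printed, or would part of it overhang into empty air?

entirely on top

Compare the two slices. At z = 3.64: the r=4.5 cylinder gives a regular 16-gon of circumradius 4.5 (constant along its height) (area = (16/2)·4.500²·sin(360°/16) = 61.99 mm²); the cube at (-4, 3.5) does not reach this height (z outside [7, 21]); the 21.5×5 cube at (1.5, 14.5) contributes its full rectangle (area 107.50 mm²); Merging all regions: the 2 present regions are separate (no shared area or edge), so areas and boundary lengths simply add and each stays a separate island — area = 169.49 mm²; (rotated 70° about Z; rotation is an isometry so areas/perimeters/island counts are preserved). At z = 21.84: the cylinder is absent (z outside [0, 15.5]); the cube at (-4, 3.5) does not reach this height (z outside [7, 21]); the cube at (1.5, 14.5) is present — its section is the full 21.5×5 rectangle (area 107.50 mm²); Taking the union: only the 21.5×5 cube at (1.5, 14.5) is present, so the union is just that shape — area = 107.50 mm²; (whole slice rotated 70° about Z — lengths, areas and connectivity unchanged). Checking containment: the cross-section at z = 21.84 is a subset of the cross-section at z = 3.64.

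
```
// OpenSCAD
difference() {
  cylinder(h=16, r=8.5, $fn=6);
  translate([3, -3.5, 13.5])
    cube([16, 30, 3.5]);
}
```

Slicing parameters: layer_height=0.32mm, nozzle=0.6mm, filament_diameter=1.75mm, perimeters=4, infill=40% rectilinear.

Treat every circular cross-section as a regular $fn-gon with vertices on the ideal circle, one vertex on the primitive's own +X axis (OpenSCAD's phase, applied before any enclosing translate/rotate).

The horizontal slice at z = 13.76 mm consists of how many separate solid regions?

At z = 13.76 mm: the cylinder: section is a regular 6-gon, circumradius r=8.5; the cube at (3, -3.5) (footprint 16×30) is included at this height; Subtracting the remaining from the first: starting from the r=8.5 cylinder, the 16×30 cube at (3, -3.5) partially overlaps it — only the 40.56 mm² overlap (of its 480.00 mm²) is removed, clipping the outline — 1 connected region. The result has 1 disconnected region.

1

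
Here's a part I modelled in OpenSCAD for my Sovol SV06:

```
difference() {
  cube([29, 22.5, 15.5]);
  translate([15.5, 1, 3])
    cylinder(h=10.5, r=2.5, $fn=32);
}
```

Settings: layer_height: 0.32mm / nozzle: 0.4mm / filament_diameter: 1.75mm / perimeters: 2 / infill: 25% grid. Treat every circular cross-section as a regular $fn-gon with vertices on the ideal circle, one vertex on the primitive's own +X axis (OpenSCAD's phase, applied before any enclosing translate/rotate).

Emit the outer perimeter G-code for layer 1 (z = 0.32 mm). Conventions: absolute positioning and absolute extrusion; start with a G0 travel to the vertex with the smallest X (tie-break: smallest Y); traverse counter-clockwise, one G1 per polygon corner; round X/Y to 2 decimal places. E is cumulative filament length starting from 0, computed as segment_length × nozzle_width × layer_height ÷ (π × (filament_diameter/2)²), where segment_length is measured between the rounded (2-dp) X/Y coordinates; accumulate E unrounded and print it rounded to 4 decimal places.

At z = 0.32 mm: the cube (footprint 29×22.5) is included at this height; the cylinder at (15.5, 1) is absent (z outside [3, 13.5]); Subtracting the remaining from the first: none of the subtracted shapes is present at this height, so the 29×22.5 cube is unchanged — 1 connected region. The outline is a single polygon with 4 vertices. Extrusion per mm of travel: 0.4 × 0.32 / (π × 0.875²) = 0.053216. Accumulating E over each segment gives final E = 5.4813.

G0 X0.00 Y0.00 Z0.32
G1 X29.00 Y0.00 E1.5433
G1 X29.00 Y22.50 E2.7406
G1 X0.00 Y22.50 E4.2839
G1 X0.00 Y0.00 E5.4813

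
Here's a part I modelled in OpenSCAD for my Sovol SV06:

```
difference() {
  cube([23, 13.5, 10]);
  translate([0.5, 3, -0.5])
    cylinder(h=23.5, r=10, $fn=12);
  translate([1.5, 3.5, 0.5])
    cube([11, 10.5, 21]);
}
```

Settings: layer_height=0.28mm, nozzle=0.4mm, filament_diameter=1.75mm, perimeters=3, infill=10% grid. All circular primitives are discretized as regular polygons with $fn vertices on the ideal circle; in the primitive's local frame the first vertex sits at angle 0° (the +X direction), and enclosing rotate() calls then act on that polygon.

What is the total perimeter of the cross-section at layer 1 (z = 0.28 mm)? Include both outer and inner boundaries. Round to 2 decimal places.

At z = 0.28 mm: the cube (footprint 23×13.5) is included at this height (perimeter 73.00 mm); the r=10 cylinder at (0.5, 3) gives a regular 12-gon of circumradius 10 (constant along its height) (perimeter = 2·12·10.000·sin(180°/12) = 62.12 mm); the cube at (1.5, 3.5) is absent (z outside [0.5, 21.5]); After the difference (first − rest): starting from the 23×13.5 cube, the r=10 cylinder at (0.5, 3) partially overlaps it — only the 110.26 mm² overlap (of its 300.00 mm²) is removed, clipping the outline — boundary = 69.59 mm. Overall, the cross-section is a single solid region. Total boundary length (outer) = 69.59 mm.

69.59 mm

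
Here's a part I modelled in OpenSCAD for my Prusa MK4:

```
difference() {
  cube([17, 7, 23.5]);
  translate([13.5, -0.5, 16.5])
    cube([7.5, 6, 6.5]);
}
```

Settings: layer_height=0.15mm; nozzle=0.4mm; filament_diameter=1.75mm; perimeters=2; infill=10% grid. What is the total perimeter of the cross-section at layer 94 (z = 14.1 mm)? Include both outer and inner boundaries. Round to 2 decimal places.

48.00 mm

At z = 14.1 mm: the cube (footprint 17×7) is included at this height (perimeter 48.00 mm); the cube at (13.5, -0.5) is absent (z outside [16.5, 23]); After the difference (first − rest): none of the subtracted shapes is present at this height, so the 17×7 cube is unchanged — boundary = 48.00 mm. Overall, the cross-section is a single solid region. Total boundary length (outer) = 48.00 mm.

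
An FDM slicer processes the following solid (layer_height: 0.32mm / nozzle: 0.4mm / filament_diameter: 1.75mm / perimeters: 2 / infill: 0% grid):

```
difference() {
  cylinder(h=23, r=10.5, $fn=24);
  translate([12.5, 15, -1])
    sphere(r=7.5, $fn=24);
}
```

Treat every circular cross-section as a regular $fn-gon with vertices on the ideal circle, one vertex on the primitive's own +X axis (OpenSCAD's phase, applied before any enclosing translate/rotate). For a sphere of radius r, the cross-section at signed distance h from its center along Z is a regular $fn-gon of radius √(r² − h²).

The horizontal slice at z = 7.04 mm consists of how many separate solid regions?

At z = 7.04 mm: the cylinder: section is a regular 24-gon, circumradius r=10.5; the sphere at (12.5, 15) is not intersected at this z (|z−center|=8.040 > r=7.5); After the difference (first − rest): none of the subtracted shapes is present at this height, so the r=10.5 cylinder is unchanged — 1 connected region. The result has 1 disconnected region.

1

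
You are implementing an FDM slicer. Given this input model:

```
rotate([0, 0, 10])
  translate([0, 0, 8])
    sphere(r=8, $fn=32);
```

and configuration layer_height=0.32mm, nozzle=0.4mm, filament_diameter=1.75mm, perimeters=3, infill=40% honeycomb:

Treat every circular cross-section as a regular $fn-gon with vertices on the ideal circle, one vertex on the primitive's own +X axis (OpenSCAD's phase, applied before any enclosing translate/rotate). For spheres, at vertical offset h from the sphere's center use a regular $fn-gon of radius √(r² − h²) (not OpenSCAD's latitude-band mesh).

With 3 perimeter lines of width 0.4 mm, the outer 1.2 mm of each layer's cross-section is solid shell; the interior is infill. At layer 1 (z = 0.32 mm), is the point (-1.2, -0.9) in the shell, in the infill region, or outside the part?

At z = 0.32 mm: the r=8 sphere slices to a regular 32-gon of circumradius 2.240 (√(r²−h²) with h=7.68 from center); (whole slice rotated 10° about Z — lengths, areas and connectivity unchanged). Overall, the cross-section is a single solid region. Undo the 10° rotation: the query point maps to (-1.338, -0.678) in the un-rotated model frame. The nearest boundary edge runs (-2.07, -0.86)→(-1.86, -1.24); distance from the point to it = 0.73 mm. The point is inside the cross-section, 0.73 mm from the nearest boundary — within the 1.2 mm shell band (3 × 0.4).

shell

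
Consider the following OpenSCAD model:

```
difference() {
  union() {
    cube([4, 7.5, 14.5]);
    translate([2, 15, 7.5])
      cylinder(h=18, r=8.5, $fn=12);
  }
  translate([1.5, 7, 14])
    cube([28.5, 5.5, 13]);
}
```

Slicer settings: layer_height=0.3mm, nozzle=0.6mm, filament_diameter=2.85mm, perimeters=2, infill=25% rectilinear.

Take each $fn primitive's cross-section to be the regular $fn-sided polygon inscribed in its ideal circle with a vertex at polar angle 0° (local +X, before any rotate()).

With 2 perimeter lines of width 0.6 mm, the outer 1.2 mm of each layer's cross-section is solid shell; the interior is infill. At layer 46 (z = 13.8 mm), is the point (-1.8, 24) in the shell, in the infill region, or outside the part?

outside

At z = 13.8 mm: the 4×7.5 cube contributes its full rectangle; the cylinder at (2, 15): section is a regular 12-gon, circumradius r=8.5; Combining (union): the regions partially overlap (shared area 2.93 mm²), so overlapping operands fuse into one piece — 1 connected region; the cube at (1.5, 7) is not intersected at this z (z outside [14, 27]); After the difference (first − rest): none of the subtracted shapes is present at this height, so that combined region is unchanged — 1 connected region. Overall, the cross-section is a single solid region. The nearest boundary edge runs (-2.25, 22.36)→(2.00, 23.50); distance from the point to it = 1.47 mm. The point is not inside any of the regions above, so it lies outside the cross-section (1.47 mm from the nearest boundary).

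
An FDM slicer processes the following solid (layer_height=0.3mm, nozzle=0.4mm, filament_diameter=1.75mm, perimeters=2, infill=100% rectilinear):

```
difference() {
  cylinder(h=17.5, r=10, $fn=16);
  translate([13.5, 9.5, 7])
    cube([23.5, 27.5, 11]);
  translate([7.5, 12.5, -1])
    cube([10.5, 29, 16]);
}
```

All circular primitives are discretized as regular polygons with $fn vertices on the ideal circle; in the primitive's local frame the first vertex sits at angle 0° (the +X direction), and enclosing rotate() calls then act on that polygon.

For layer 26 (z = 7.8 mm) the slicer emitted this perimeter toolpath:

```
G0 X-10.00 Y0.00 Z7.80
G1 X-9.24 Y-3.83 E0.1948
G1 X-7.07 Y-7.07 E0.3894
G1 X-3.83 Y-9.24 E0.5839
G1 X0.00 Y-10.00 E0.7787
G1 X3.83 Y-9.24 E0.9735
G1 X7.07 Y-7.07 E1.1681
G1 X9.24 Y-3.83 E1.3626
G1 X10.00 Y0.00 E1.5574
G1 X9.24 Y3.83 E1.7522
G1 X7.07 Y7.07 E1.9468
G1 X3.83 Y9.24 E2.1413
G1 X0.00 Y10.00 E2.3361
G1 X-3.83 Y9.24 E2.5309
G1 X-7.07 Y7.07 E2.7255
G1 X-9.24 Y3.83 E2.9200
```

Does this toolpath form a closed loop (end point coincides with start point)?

Start point (G0): (-10.00, 0.00). End point (last G1): the path does not return to the start — open.

no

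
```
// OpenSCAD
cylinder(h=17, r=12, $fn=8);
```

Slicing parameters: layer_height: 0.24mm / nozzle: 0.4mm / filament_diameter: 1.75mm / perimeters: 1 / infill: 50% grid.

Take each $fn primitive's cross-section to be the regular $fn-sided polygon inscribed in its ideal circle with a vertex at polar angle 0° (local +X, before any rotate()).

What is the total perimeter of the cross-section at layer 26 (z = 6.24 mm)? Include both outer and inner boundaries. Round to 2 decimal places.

At z = 6.24 mm: the r=12 cylinder gives a regular 8-gon of circumradius 12 (constant along its height) (perimeter = 2·8·12.000·sin(180°/8) = 73.48 mm). Overall, the cross-section is a single solid region. Total boundary length (outer) = 73.48 mm.

73.48 mm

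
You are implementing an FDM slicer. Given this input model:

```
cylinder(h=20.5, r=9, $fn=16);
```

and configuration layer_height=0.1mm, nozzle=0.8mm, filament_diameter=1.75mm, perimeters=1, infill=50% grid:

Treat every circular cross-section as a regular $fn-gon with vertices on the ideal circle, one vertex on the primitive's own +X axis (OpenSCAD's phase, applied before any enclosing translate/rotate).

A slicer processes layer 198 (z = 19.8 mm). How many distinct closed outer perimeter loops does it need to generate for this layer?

At z = 19.8 mm: the cylinder: section is a regular 16-gon, circumradius r=9. The result has 1 disconnected region.

1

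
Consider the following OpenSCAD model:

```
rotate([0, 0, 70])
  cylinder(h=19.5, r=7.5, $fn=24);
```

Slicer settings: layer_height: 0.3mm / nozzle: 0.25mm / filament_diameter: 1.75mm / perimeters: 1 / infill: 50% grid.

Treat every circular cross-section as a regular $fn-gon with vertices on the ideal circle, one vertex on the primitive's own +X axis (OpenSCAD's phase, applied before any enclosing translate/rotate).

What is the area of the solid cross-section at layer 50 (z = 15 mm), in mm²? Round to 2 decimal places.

At z = 15 mm: the cylinder: section is a regular 24-gon, circumradius r=7.5 (area = (24/2)·7.500²·sin(360°/24) = 174.70 mm²); (rotated 70° about Z; rotation is an isometry so areas/perimeters/island counts are preserved). Overall, the cross-section is a single solid region. Net area = 174.70 mm².

174.70 mm²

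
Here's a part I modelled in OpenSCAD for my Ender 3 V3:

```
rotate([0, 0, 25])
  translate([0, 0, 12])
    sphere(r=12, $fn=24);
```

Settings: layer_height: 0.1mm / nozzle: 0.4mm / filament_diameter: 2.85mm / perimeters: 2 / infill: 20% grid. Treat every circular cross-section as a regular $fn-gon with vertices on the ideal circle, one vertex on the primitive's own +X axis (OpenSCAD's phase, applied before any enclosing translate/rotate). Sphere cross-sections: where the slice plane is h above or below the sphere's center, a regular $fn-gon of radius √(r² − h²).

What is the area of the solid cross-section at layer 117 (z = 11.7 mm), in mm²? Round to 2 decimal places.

At z = 11.7 mm: the r=12 sphere slices to a regular 24-gon of circumradius 11.996 (√(r²−h²) with h=0.3 from center) (area = (24/2)·11.996²·sin(360°/24) = 446.96 mm²); (rotated 25° about Z; rotation is an isometry so areas/perimeters/island counts are preserved). Overall, the cross-section is a single solid region. Net area = 446.96 mm².

446.96 mm²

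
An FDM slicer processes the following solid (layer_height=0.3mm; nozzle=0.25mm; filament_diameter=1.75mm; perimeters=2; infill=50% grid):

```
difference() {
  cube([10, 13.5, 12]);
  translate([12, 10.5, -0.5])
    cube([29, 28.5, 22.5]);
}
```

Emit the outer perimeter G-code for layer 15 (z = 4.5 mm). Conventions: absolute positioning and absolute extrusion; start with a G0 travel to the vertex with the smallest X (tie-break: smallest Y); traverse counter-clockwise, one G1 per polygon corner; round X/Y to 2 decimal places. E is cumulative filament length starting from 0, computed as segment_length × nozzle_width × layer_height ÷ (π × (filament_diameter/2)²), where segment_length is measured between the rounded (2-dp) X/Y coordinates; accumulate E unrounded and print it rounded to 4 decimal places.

G0 X0.00 Y0.00 Z4.50
G1 X10.00 Y0.00 E0.3118
G1 X10.00 Y13.50 E0.7328
G1 X0.00 Y13.50 E1.0446
G1 X0.00 Y0.00 E1.4655

At z = 4.5 mm: the cube is present — its section is the full 10×13.5 rectangle; the cube at (12, 10.5) is present — its section is the full 29×28.5 rectangle; Subtracting the remaining from the first: starting from the 10×13.5 cube, the 29×28.5 cube at (12, 10.5) misses the remaining region (no effect) — 1 connected region. The outline is a single polygon with 4 vertices. Extrusion per mm of travel: 0.25 × 0.3 / (π × 0.875²) = 0.031181. Accumulating E over each segment gives final E = 1.4655.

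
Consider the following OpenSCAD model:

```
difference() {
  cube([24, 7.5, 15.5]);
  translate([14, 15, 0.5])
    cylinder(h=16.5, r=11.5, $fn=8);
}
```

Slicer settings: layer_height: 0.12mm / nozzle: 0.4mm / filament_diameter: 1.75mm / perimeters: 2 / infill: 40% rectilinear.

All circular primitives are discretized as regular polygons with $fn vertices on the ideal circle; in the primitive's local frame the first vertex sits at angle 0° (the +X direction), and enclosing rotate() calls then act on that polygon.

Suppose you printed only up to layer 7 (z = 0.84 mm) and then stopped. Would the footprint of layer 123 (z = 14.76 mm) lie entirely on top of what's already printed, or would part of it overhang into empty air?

entirely on top

Compare the two slices. At z = 0.84: the cube is present — its section is the full 24×7.5 rectangle (area 180.00 mm²); the cylinder at (14, 15): section is a regular 8-gon, circumradius r=11.5 (area = (8/2)·11.500²·sin(360°/8) = 374.06 mm²); Subtracting the remaining from the first: starting from the 24×7.5 cube (180.00 mm²), the r=11.5 cylinder at (14, 15) partially overlaps it — only the 37.83 mm² overlap (of its 374.06 mm²) is removed, clipping the outline — area = 142.17 mm². At z = 14.76: the 24×7.5 cube contributes its full rectangle (area 180.00 mm²); the r=11.5 cylinder at (14, 15) gives a regular 8-gon of circumradius 11.5 (constant along its height) (area = (8/2)·11.500²·sin(360°/8) = 374.06 mm²); Subtracting the remaining from the first: starting from the 24×7.5 cube (180.00 mm²), the r=11.5 cylinder at (14, 15) partially overlaps it — only the 37.83 mm² overlap (of its 374.06 mm²) is removed, clipping the outline — area = 142.17 mm². Checking containment: the cross-section at z = 14.76 is a subset of the cross-section at z = 0.84.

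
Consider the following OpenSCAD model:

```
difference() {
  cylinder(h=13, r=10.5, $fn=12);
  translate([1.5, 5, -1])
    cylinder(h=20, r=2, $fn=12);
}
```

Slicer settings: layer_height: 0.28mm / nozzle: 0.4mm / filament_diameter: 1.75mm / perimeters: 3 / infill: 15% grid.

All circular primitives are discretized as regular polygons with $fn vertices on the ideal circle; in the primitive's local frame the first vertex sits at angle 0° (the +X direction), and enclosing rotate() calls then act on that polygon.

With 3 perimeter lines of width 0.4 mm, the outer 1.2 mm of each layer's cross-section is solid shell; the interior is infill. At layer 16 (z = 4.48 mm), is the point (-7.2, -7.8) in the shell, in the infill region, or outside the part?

At z = 4.48 mm: the r=10.5 cylinder contributes a regular 12-gon of circumradius 10.5; the cylinder at (1.5, 5): section is a regular 12-gon, circumradius r=2; After the difference (first − rest): starting from the r=10.5 cylinder, the r=2 cylinder at (1.5, 5) lies wholly inside it (removes its full 12.00 mm² and its 12.42 mm outline becomes a hole wall) — 1 connected region with 1 hole. Overall, the cross-section is one region with 1 hole. The nearest boundary edge runs (-5.25, -9.09)→(-9.09, -5.25); distance from the point to it = 0.46 mm. The point is not inside any of the regions above, so it lies outside the cross-section (0.46 mm from the nearest boundary).

outside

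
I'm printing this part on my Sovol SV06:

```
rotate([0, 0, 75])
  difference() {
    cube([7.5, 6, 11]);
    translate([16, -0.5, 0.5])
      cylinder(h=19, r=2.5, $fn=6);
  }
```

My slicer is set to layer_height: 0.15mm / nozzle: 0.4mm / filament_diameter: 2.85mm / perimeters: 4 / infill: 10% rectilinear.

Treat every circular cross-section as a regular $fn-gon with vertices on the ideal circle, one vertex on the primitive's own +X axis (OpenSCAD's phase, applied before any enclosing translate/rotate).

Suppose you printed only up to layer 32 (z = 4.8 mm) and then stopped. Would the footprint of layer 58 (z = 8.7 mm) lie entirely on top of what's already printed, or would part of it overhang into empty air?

entirely on top

Compare the two slices. At z = 4.8: the cube (footprint 7.5×6) is included at this height (area 45.00 mm²); the r=2.5 cylinder at (16, -0.5) contributes a regular 6-gon of circumradius 2.5 (area = (6/2)·2.500²·sin(360°/6) = 16.24 mm²); Subtracting the remaining from the first: starting from the 7.5×6 cube (45.00 mm²), the r=2.5 cylinder at (16, -0.5) misses the remaining region (no effect) — area = 45.00 mm²; (whole slice rotated 75° about Z — lengths, areas and connectivity unchanged). At z = 8.7: the cube is present — its section is the full 7.5×6 rectangle (area 45.00 mm²); the r=2.5 cylinder at (16, -0.5) gives a regular 6-gon of circumradius 2.5 (constant along its height) (area = (6/2)·2.500²·sin(360°/6) = 16.24 mm²); Subtracting the remaining from the first: starting from the 7.5×6 cube (45.00 mm²), the r=2.5 cylinder at (16, -0.5) misses the remaining region (no effect) — area = 45.00 mm²; (whole slice rotated 75° about Z — lengths, areas and connectivity unchanged). Checking containment: the cross-section at z = 8.7 is a subset of the cross-section at z = 4.8.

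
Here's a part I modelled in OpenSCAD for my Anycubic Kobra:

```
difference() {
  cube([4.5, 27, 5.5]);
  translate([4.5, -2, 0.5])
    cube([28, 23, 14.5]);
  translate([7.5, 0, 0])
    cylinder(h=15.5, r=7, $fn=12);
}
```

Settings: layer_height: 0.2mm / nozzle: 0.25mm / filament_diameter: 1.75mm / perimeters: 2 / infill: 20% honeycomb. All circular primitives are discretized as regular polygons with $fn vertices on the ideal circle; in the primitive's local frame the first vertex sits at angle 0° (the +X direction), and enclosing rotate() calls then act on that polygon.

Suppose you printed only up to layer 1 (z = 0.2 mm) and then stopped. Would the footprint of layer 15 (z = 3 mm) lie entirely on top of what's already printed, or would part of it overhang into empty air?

Compare the two slices. At z = 0.2: the cube (footprint 4.5×27) is included at this height (area 121.50 mm²); the cube at (4.5, -2) does not reach this height (z outside [0.5, 15]); the cylinder at (7.5, 0): section is a regular 12-gon, circumradius r=7 (area = (12/2)·7.000²·sin(360°/12) = 147.00 mm²); Taking the first minus the rest: starting from the 4.5×27 cube (121.50 mm²), the r=7 cylinder at (7.5, 0) partially overlaps it — only the 16.96 mm² overlap (of its 147.00 mm²) is removed, clipping the outline — area = 104.54 mm². At z = 3: the cube (footprint 4.5×27) is included at this height (area 121.50 mm²); the cube at (4.5, -2) (footprint 28×23) is included at this height (area 644.00 mm²); the cylinder at (7.5, 0): section is a regular 12-gon, circumradius r=7 (area = (12/2)·7.000²·sin(360°/12) = 147.00 mm²); Taking the first minus the rest: starting from the 4.5×27 cube (121.50 mm²), the 28×23 cube at (4.5, -2) misses the remaining region (no effect); the r=7 cylinder at (7.5, 0) partially overlaps it — only the 16.96 mm² overlap (of its 147.00 mm²) is removed, clipping the outline — area = 104.54 mm². Checking containment: the cross-section at z = 3 is a subset of the cross-section at z = 0.2.

entirely on top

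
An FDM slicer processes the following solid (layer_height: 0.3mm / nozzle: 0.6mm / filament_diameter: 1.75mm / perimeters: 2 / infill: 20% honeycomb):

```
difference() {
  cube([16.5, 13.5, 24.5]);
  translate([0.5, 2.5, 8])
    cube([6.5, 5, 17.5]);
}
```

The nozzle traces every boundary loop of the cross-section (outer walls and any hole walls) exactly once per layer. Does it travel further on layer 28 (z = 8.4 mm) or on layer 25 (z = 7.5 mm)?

Layer 28 (z = 8.4): the 16.5×13.5 cube contributes its full rectangle (perimeter 60.00 mm); the cube at (0.5, 2.5) is present — its section is the full 6.5×5 rectangle (perimeter 23.00 mm); Taking the first minus the rest: starting from the 16.5×13.5 cube, the 6.5×5 cube at (0.5, 2.5) lies wholly inside it (removes its full 32.50 mm² and its 23.00 mm outline becomes a hole wall) — boundary (outer + 1 inner loop) = 83.00 mm. So its perimeter = 83.00 mm. Layer 25 (z = 7.5): the cube is present — its section is the full 16.5×13.5 rectangle (perimeter 60.00 mm); the cube at (0.5, 2.5) is absent (z outside [8, 25.5]); Subtracting the remaining from the first: none of the subtracted shapes is present at this height, so the 16.5×13.5 cube is unchanged — boundary = 60.00 mm. So its perimeter = 60.00 mm. Layer 28 is larger (83.00 vs 60.00 mm).

layer 28 (z = 8.4 mm)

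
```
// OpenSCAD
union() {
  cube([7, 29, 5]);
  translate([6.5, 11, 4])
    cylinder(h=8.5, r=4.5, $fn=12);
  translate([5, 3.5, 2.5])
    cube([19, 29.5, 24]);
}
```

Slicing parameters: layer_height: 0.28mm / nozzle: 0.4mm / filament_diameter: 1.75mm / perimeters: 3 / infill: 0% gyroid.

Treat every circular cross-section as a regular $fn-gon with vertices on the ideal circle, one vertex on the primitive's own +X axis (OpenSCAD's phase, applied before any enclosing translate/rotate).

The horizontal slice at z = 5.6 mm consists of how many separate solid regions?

1

At z = 5.6 mm: the cube does not reach this height (z outside [0, 5]); the cylinder at (6.5, 11): section is a regular 12-gon, circumradius r=4.5; the 19×29.5 cube at (5, 3.5) contributes its full rectangle; Merging all regions: the regions partially overlap (shared area 43.27 mm²), so overlapping operands fuse into one piece — 1 connected region. The result has 1 disconnected region.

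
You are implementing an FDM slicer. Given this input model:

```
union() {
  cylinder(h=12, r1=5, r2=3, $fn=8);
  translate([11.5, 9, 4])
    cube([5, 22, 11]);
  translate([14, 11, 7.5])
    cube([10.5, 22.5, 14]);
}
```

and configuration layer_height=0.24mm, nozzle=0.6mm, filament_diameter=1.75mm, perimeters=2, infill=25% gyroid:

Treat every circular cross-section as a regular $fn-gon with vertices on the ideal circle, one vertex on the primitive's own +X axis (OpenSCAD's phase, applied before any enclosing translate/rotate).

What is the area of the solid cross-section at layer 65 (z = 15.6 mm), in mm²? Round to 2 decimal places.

236.25 mm²

At z = 15.6 mm: the cone does not reach this height (z outside [0, 12]); the cube at (11.5, 9) is absent (z outside [4, 15]); the cube at (14, 11) (footprint 10.5×22.5) is included at this height (area 236.25 mm²); Merging all regions: only the 10.5×22.5 cube at (14, 11) is present, so the union is just that shape — area = 236.25 mm². Overall, the cross-section is a single solid region. Net area = 236.25 mm².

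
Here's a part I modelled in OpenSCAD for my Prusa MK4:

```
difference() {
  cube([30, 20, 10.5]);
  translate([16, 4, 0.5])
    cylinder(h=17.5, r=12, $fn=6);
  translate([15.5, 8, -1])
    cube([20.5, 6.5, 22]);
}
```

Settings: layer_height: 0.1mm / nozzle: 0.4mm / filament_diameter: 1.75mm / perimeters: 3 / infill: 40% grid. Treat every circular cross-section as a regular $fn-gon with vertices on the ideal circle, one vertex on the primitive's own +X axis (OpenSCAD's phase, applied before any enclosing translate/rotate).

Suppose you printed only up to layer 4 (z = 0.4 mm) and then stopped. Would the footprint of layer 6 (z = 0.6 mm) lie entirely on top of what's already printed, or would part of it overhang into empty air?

Compare the two slices. At z = 0.4: the 30×20 cube contributes its full rectangle (area 600.00 mm²); the cylinder at (16, 4) is not intersected at this z (z outside [0.5, 18]); the cube at (15.5, 8) (footprint 20.5×6.5) is included at this height (area 133.25 mm²); Taking the first minus the rest: starting from the 30×20 cube (600.00 mm²), the 20.5×6.5 cube at (15.5, 8) partially overlaps it — only the 94.25 mm² overlap (of its 133.25 mm²) is removed, clipping the outline — area = 505.75 mm². At z = 0.6: the cube is present — its section is the full 30×20 rectangle (area 600.00 mm²); the cylinder at (16, 4): section is a regular 6-gon, circumradius r=12 (area = (6/2)·12.000²·sin(360°/6) = 374.12 mm²); the cube at (15.5, 8) is present — its section is the full 20.5×6.5 rectangle (area 133.25 mm²); Subtracting the remaining from the first: starting from the 30×20 cube (600.00 mm²), the r=12 cylinder at (16, 4) partially overlaps it — only the 273.82 mm² overlap (of its 374.12 mm²) is removed, clipping the outline; the 20.5×6.5 cube at (15.5, 8) partially overlaps it — only the 40.90 mm² overlap (of its 133.25 mm²) is removed, clipping the outline — area = 285.27 mm². Checking containment: the cross-section at z = 0.6 is a subset of the cross-section at z = 0.4.

entirely on top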